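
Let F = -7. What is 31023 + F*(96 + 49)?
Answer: 30008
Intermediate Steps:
31023 + F*(96 + 49) = 31023 - 7*(96 + 49) = 31023 - 7*145 = 31023 - 1015 = 30008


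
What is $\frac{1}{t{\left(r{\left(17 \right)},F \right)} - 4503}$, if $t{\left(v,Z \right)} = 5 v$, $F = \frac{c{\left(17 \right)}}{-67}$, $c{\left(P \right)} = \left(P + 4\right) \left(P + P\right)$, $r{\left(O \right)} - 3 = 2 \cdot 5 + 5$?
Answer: $- \frac{1}{4413} \approx -0.0002266$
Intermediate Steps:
$r{\left(O \right)} = 18$ ($r{\left(O \right)} = 3 + \left(2 \cdot 5 + 5\right) = 3 + \left(10 + 5\right) = 3 + 15 = 18$)
$c{\left(P \right)} = 2 P \left(4 + P\right)$ ($c{\left(P \right)} = \left(4 + P\right) 2 P = 2 P \left(4 + P\right)$)
$F = - \frac{714}{67}$ ($F = \frac{2 \cdot 17 \left(4 + 17\right)}{-67} = 2 \cdot 17 \cdot 21 \left(- \frac{1}{67}\right) = 714 \left(- \frac{1}{67}\right) = - \frac{714}{67} \approx -10.657$)
$\frac{1}{t{\left(r{\left(17 \right)},F \right)} - 4503} = \frac{1}{5 \cdot 18 - 4503} = \frac{1}{90 - 4503} = \frac{1}{-4413} = - \frac{1}{4413}$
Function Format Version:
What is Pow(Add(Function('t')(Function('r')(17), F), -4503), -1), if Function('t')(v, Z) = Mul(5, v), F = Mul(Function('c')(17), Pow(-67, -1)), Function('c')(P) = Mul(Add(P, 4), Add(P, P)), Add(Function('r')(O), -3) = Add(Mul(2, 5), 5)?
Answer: Rational(-1, 4413) ≈ -0.00022660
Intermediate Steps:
Function('r')(O) = 18 (Function('r')(O) = Add(3, Add(Mul(2, 5), 5)) = Add(3, Add(10, 5)) = Add(3, 15) = 18)
Function('c')(P) = Mul(2, P, Add(4, P)) (Function('c')(P) = Mul(Add(4, P), Mul(2, P)) = Mul(2, P, Add(4, P)))
F = Rational(-714, 67) (F = Mul(Mul(2, 17, Add(4, 17)), Pow(-67, -1)) = Mul(Mul(2, 17, 21), Rational(-1, 67)) = Mul(714, Rational(-1, 67)) = Rational(-714, 67) ≈ -10.657)
Pow(Add(Function('t')(Function('r')(17), F), -4503), -1) = Pow(Add(Mul(5, 18), -4503), -1) = Pow(Add(90, -4503), -1) = Pow(-4413, -1) = Rational(-1, 4413)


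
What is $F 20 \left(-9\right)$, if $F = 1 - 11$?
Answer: $1800$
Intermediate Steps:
$F = -10$ ($F = 1 - 11 = -10$)
$F 20 \left(-9\right) = \left(-10\right) 20 \left(-9\right) = \left(-200\right) \left(-9\right) = 1800$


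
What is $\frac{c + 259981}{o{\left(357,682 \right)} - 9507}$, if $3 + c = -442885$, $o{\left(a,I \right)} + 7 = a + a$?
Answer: $\frac{182907}{8800} \approx 20.785$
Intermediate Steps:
$o{\left(a,I \right)} = -7 + 2 a$ ($o{\left(a,I \right)} = -7 + \left(a + a\right) = -7 + 2 a$)
$c = -442888$ ($c = -3 - 442885 = -442888$)
$\frac{c + 259981}{o{\left(357,682 \right)} - 9507} = \frac{-442888 + 259981}{\left(-7 + 2 \cdot 357\right) - 9507} = - \frac{182907}{\left(-7 + 714\right) - 9507} = - \frac{182907}{707 - 9507} = - \frac{182907}{-8800} = \left(-182907\right) \left(- \frac{1}{8800}\right) = \frac{182907}{8800}$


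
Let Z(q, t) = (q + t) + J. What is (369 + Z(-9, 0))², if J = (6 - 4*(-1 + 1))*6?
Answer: 156816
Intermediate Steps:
J = 36 (J = (6 - 4*0)*6 = (6 + 0)*6 = 6*6 = 36)
Z(q, t) = 36 + q + t (Z(q, t) = (q + t) + 36 = 36 + q + t)
(369 + Z(-9, 0))² = (369 + (36 - 9 + 0))² = (369 + 27)² = 396² = 156816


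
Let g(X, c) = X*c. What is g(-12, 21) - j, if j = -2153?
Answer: 1901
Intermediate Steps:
g(-12, 21) - j = -12*21 - 1*(-2153) = -252 + 2153 = 1901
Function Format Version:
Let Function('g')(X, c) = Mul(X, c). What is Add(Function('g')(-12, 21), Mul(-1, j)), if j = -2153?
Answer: 1901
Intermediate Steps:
Add(Function('g')(-12, 21), Mul(-1, j)) = Add(Mul(-12, 21), Mul(-1, -2153)) = Add(-252, 2153) = 1901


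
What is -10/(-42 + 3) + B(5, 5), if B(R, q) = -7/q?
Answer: -223/195 ≈ -1.1436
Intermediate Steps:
-10/(-42 + 3) + B(5, 5) = -10/(-42 + 3) - 7/5 = -10/(-39) - 7*1/5 = -1/39*(-10) - 7/5 = 10/39 - 7/5 = -223/195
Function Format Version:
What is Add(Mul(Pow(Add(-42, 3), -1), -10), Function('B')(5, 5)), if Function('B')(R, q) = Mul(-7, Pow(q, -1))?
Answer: Rational(-223, 195) ≈ -1.1436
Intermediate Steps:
Add(Mul(Pow(Add(-42, 3), -1), -10), Function('B')(5, 5)) = Add(Mul(Pow(Add(-42, 3), -1), -10), Mul(-7, Pow(5, -1))) = Add(Mul(Pow(-39, -1), -10), Mul(-7, Rational(1, 5))) = Add(Mul(Rational(-1, 39), -10), Rational(-7, 5)) = Add(Rational(10, 39), Rational(-7, 5)) = Rational(-223, 195)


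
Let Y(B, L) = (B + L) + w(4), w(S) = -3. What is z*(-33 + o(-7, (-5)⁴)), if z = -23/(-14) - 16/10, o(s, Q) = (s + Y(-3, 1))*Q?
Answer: -22599/70 ≈ -322.84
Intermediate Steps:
Y(B, L) = -3 + B + L (Y(B, L) = (B + L) - 3 = -3 + B + L)
o(s, Q) = Q*(-5 + s) (o(s, Q) = (s + (-3 - 3 + 1))*Q = (s - 5)*Q = (-5 + s)*Q = Q*(-5 + s))
z = 3/70 (z = -23*(-1/14) - 16*⅒ = 23/14 - 8/5 = 3/70 ≈ 0.042857)
z*(-33 + o(-7, (-5)⁴)) = 3*(-33 + (-5)⁴*(-5 - 7))/70 = 3*(-33 + 625*(-12))/70 = 3*(-33 - 7500)/70 = (3/70)*(-7533) = -22599/70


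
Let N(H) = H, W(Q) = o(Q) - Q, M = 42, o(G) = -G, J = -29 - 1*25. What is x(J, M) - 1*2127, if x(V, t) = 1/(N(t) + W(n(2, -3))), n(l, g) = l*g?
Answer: -114857/54 ≈ -2127.0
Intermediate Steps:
J = -54 (J = -29 - 25 = -54)
n(l, g) = g*l
W(Q) = -2*Q (W(Q) = -Q - Q = -2*Q)
x(V, t) = 1/(12 + t) (x(V, t) = 1/(t - (-6)*2) = 1/(t - 2*(-6)) = 1/(t + 12) = 1/(12 + t))
x(J, M) - 1*2127 = 1/(12 + 42) - 1*2127 = 1/54 - 2127 = -114857/54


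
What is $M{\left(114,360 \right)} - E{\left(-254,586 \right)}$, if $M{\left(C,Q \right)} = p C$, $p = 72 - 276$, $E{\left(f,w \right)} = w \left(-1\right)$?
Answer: $-22670$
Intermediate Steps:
$E{\left(f,w \right)} = - w$
$p = -204$ ($p = 72 - 276 = -204$)
$M{\left(C,Q \right)} = - 204 C$
$M{\left(114,360 \right)} - E{\left(-254,586 \right)} = \left(-204\right) 114 - \left(-1\right) 586 = -23256 - -586 = -23256 + 586 = -22670$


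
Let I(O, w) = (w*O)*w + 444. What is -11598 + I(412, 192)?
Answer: 15176814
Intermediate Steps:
I(O, w) = 444 + O*w² (I(O, w) = (O*w)*w + 444 = O*w² + 444 = 444 + O*w²)
-11598 + I(412, 192) = -11598 + (444 + 412*192²) = -11598 + (444 + 412*36864) = -11598 + (444 + 15187968) = -11598 + 15188412 = 15176814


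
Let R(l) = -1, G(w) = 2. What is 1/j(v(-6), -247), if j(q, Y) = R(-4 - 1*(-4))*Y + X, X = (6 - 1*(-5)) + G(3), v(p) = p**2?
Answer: 1/260 ≈ 0.0038462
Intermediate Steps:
X = 13 (X = (6 - 1*(-5)) + 2 = (6 + 5) + 2 = 11 + 2 = 13)
j(q, Y) = 13 - Y (j(q, Y) = -Y + 13 = 13 - Y)
1/j(v(-6), -247) = 1/(13 - 1*(-247)) = 1/(13 + 247) = 1/260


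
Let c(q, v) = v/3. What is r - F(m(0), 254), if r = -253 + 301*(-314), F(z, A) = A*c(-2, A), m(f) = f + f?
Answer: -348817/3 ≈ -1.1627e+5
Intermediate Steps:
c(q, v) = v/3 (c(q, v) = v*(⅓) = v/3)
m(f) = 2*f
F(z, A) = A²/3 (F(z, A) = A*(A/3) = A²/3)
r = -94767 (r = -253 - 94514 = -94767)
r - F(m(0), 254) = -94767 - 254²/3 = -94767 - 64516/3 = -348817/3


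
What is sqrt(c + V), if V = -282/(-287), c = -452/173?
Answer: I*sqrt(4018652638)/49651 ≈ 1.2768*I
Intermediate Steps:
c = -452/173 (c = -452*1/173 = -452/173 ≈ -2.6127)
V = 282/287 (V = -282*(-1/287) = 282/287 ≈ 0.98258)
sqrt(c + V) = sqrt(-452/173 + 282/287) = sqrt(-80938/49651) = I*sqrt(4018652638)/49651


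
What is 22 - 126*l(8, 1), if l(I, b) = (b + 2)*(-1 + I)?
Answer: -2624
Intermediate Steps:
l(I, b) = (-1 + I)*(2 + b) (l(I, b) = (2 + b)*(-1 + I) = (-1 + I)*(2 + b))
22 - 126*l(8, 1) = 22 - 126*(-2 - 1*1 + 2*8 + 8*1) = 22 - 126*(-2 - 1 + 16 + 8) = 22 - 126*21 = 22 - 2646 = -2624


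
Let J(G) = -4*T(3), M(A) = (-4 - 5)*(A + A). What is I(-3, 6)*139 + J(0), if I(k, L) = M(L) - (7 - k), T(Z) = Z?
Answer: -16414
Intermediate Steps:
M(A) = -18*A
J(G) = -12 (J(G) = -4*3 = -12)
I(k, L) = -7 + k - 18*L (I(k, L) = -18*L - (7 - k) = -18*L + (-7 + k) = -7 + k - 18*L)
I(-3, 6)*139 + J(0) = (-7 - 3 - 18*6)*139 - 12 = (-7 - 3 - 108)*139 - 12 = -118*139 - 12 = -16402 - 12 = -16414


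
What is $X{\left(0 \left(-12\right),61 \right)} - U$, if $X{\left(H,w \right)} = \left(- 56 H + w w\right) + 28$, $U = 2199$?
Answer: $1550$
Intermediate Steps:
$X{\left(H,w \right)} = 28 + w^{2} - 56 H$ ($X{\left(H,w \right)} = \left(- 56 H + w^{2}\right) + 28 = \left(w^{2} - 56 H\right) + 28 = 28 + w^{2} - 56 H$)
$X{\left(0 \left(-12\right),61 \right)} - U = \left(28 + 61^{2} - 56 \cdot 0 \left(-12\right)\right) - 2199 = \left(28 + 3721 - 0\right) - 2199 = \left(28 + 3721 + 0\right) - 2199 = 3749 - 2199 = 1550$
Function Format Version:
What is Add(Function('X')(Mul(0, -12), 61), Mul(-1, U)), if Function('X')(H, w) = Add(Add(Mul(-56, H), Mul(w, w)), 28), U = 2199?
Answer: 1550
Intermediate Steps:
Function('X')(H, w) = Add(28, Pow(w, 2), Mul(-56, H)) (Function('X')(H, w) = Add(Add(Mul(-56, H), Pow(w, 2)), 28) = Add(Add(Pow(w, 2), Mul(-56, H)), 28) = Add(28, Pow(w, 2), Mul(-56, H)))
Add(Function('X')(Mul(0, -12), 61), Mul(-1, U)) = Add(Add(28, Pow(61, 2), Mul(-56, Mul(0, -12))), Mul(-1, 2199)) = Add(Add(28, 3721, Mul(-56, 0)), -2199) = Add(Add(28, 3721, 0), -2199) = Add(3749, -2199) = 1550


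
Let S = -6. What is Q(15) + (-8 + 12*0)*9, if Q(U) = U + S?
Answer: -63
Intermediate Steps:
Q(U) = -6 + U (Q(U) = U - 6 = -6 + U)
Q(15) + (-8 + 12*0)*9 = (-6 + 15) + (-8 + 12*0)*9 = 9 + (-8 + 0)*9 = 9 - 8*9 = 9 - 72 = -63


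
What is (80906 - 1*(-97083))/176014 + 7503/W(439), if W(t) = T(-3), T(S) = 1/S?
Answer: -3961721137/176014 ≈ -22508.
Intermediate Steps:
W(t) = -⅓ (W(t) = 1/(-3) = -⅓)
(80906 - 1*(-97083))/176014 + 7503/W(439) = (80906 - 1*(-97083))/176014 + 7503/(-⅓) = (80906 + 97083)*(1/176014) + 7503*(-3) = 177989*(1/176014) - 22509 = 177989/176014 - 22509 = -3961721137/176014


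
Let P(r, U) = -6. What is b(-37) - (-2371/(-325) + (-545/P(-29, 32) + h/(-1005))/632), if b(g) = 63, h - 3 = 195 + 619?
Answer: 4587813491/82570800 ≈ 55.562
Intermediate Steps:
h = 817 (h = 3 + (195 + 619) = 3 + 814 = 817)
b(-37) - (-2371/(-325) + (-545/P(-29, 32) + h/(-1005))/632) = 63 - (-2371/(-325) + (-545/(-6) + 817/(-1005))/632) = 63 - (-2371*(-1/325) + (-545*(-1/6) + 817*(-1/1005))*(1/632)) = 63 - (2371/325 + (545/6 - 817/1005)*(1/632)) = 63 - (2371/325 + (180941/2010)*(1/632)) = 63 - (2371/325 + 180941/1270320) = 63 - 1*614146909/82570800 = 63 - 614146909/82570800 = 4587813491/82570800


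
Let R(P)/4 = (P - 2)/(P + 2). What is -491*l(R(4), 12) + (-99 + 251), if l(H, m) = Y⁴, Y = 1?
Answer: -339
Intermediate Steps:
R(P) = 4*(-2 + P)/(2 + P) (R(P) = 4*((P - 2)/(P + 2)) = 4*((-2 + P)/(2 + P)) = 4*(-2 + P)/(2 + P))
l(H, m) = 1 (l(H, m) = 1⁴ = 1)
-491*l(R(4), 12) + (-99 + 251) = -491*1 + (-99 + 251) = -491 + 152 = -339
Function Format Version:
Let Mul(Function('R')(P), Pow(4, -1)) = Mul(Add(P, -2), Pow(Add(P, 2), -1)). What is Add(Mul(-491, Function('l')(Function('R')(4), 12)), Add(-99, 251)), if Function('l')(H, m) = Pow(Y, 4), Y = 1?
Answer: -339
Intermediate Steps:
Function('R')(P) = Mul(4, Pow(Add(2, P), -1), Add(-2, P)) (Function('R')(P) = Mul(4, Mul(Add(P, -2), Pow(Add(P, 2), -1))) = Mul(4, Mul(Add(-2, P), Pow(Add(2, P), -1))) = Mul(4, Mul(Pow(Add(2, P), -1), Add(-2, P))) = Mul(4, Pow(Add(2, P), -1), Add(-2, P)))
Function('l')(H, m) = 1 (Function('l')(H, m) = Pow(1, 4) = 1)
Add(Mul(-491, Function('l')(Function('R')(4), 12)), Add(-99, 251)) = Add(Mul(-491, 1), Add(-99, 251)) = Add(-491, 152) = -339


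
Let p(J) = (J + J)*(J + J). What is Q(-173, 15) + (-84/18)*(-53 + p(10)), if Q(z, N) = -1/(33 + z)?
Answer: -680117/420 ≈ -1619.3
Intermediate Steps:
p(J) = 4*J² (p(J) = (2*J)*(2*J) = 4*J²)
Q(z, N) = -1/(33 + z)
Q(-173, 15) + (-84/18)*(-53 + p(10)) = -1/(33 - 173) + (-84/18)*(-53 + 4*10²) = -1/(-140) + (-84*1/18)*(-53 + 4*100) = -1*(-1/140) - 14*(-53 + 400)/3 = 1/140 - 14/3*347 = 1/140 - 4858/3 = -680117/420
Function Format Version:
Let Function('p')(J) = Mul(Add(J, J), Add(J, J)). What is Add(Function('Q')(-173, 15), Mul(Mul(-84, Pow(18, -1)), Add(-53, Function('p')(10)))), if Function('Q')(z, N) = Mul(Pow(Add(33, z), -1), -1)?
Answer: Rational(-680117, 420) ≈ -1619.3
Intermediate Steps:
Function('p')(J) = Mul(4, Pow(J, 2)) (Function('p')(J) = Mul(Mul(2, J), Mul(2, J)) = Mul(4, Pow(J, 2)))
Function('Q')(z, N) = Mul(-1, Pow(Add(33, z), -1))
Add(Function('Q')(-173, 15), Mul(Mul(-84, Pow(18, -1)), Add(-53, Function('p')(10)))) = Add(Mul(-1, Pow(Add(33, -173), -1)), Mul(Mul(-84, Pow(18, -1)), Add(-53, Mul(4, Pow(10, 2))))) = Add(Mul(-1, Pow(-140, -1)), Mul(Mul(-84, Rational(1, 18)), Add(-53, Mul(4, 100)))) = Add(Mul(-1, Rational(-1, 140)), Mul(Rational(-14, 3), Add(-53, 400))) = Add(Rational(1, 140), Mul(Rational(-14, 3), 347)) = Add(Rational(1, 140), Rational(-4858, 3)) = Rational(-680117, 420)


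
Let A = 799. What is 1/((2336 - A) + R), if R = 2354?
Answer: 1/3891 ≈ 0.00025700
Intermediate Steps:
1/((2336 - A) + R) = 1/((2336 - 1*799) + 2354) = 1/((2336 - 799) + 2354) = 1/(1537 + 2354) = 1/3891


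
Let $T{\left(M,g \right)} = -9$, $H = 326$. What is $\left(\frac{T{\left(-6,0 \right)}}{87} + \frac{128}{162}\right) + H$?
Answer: $\frac{767387}{2349} \approx 326.69$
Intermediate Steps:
$\left(\frac{T{\left(-6,0 \right)}}{87} + \frac{128}{162}\right) + H = \left(- \frac{9}{87} + \frac{128}{162}\right) + 326 = \left(\left(-9\right) \frac{1}{87} + 128 \cdot \frac{1}{162}\right) + 326 = \left(- \frac{3}{29} + \frac{64}{81}\right) + 326 = \frac{1613}{2349} + 326 = \frac{767387}{2349}$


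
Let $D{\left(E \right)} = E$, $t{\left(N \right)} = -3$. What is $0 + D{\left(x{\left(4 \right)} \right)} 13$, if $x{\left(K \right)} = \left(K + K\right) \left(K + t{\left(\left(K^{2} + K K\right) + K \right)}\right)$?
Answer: $104$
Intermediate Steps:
$x{\left(K \right)} = 2 K \left(-3 + K\right)$ ($x{\left(K \right)} = \left(K + K\right) \left(K - 3\right) = 2 K \left(-3 + K\right)$)
$0 + D{\left(x{\left(4 \right)} \right)} 13 = 0 + 2 \cdot 4 \left(-3 + 4\right) 13 = 0 + 2 \cdot 4 \cdot 1 \cdot 13 = 0 + 8 \cdot 13 = 0 + 104 = 104$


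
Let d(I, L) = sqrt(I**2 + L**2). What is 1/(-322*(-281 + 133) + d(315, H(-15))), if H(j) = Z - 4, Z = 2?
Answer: 47656/2270995107 - sqrt(99229)/2270995107 ≈ 2.0846e-5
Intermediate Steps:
H(j) = -2 (H(j) = 2 - 4 = -2)
1/(-322*(-281 + 133) + d(315, H(-15))) = 1/(-322*(-281 + 133) + sqrt(315**2 + (-2)**2)) = 1/(-322*(-148) + sqrt(99225 + 4)) = 1/(47656 + sqrt(99229))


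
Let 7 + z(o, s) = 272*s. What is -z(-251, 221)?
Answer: -60105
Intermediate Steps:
z(o, s) = -7 + 272*s
-z(-251, 221) = -(-7 + 272*221) = -(-7 + 60112) = -1*60105 = -60105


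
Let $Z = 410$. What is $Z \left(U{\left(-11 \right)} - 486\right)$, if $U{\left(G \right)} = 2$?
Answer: $-198440$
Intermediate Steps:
$Z \left(U{\left(-11 \right)} - 486\right) = 410 \left(2 - 486\right) = 410 \left(-484\right) = -198440$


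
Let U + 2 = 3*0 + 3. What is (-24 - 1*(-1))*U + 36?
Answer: 13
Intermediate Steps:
U = 1 (U = -2 + (3*0 + 3) = -2 + (0 + 3) = -2 + 3 = 1)
(-24 - 1*(-1))*U + 36 = (-24 - 1*(-1))*1 + 36 = (-24 + 1)*1 + 36 = -23*1 + 36 = -23 + 36 = 13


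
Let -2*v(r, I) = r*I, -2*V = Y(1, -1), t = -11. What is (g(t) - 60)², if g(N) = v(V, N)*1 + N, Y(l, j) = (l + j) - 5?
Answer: 52441/16 ≈ 3277.6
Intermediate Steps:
Y(l, j) = -5 + j + l (Y(l, j) = (j + l) - 5 = -5 + j + l)
V = 5/2 (V = -(-5 - 1 + 1)/2 = -½*(-5) = 5/2 ≈ 2.5000)
v(r, I) = -I*r/2 (v(r, I) = -r*I/2 = -I*r/2)
g(N) = -N/4 (g(N) = -½*N*5/2*1 + N = -5*N/4*1 + N = -5*N/4 + N = -N/4)
(g(t) - 60)² = (-¼*(-11) - 60)² = (11/4 - 60)² = (-229/4)² = 52441/16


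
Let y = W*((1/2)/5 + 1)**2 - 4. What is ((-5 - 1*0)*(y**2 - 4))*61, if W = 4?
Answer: 125599/125 ≈ 1004.8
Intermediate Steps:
y = 21/25 (y = 4*((1/2)/5 + 1)**2 - 4 = 4*((1*(1/2))*(1/5) + 1)**2 - 4 = 4*((1/2)*(1/5) + 1)**2 - 4 = 4*(1/10 + 1)**2 - 4 = 4*(11/10)**2 - 4 = 4*(121/100) - 4 = 121/25 - 4 = 21/25 ≈ 0.84000)
((-5 - 1*0)*(y**2 - 4))*61 = ((-5 - 1*0)*((21/25)**2 - 4))*61 = ((-5 + 0)*(441/625 - 4))*61 = -5*(-2059/625)*61 = (2059/125)*61 = 125599/125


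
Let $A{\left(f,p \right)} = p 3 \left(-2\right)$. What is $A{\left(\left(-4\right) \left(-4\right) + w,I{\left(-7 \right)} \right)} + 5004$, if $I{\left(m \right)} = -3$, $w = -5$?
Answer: $5022$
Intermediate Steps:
$A{\left(f,p \right)} = - 6 p$ ($A{\left(f,p \right)} = 3 p \left(-2\right) = - 6 p$)
$A{\left(\left(-4\right) \left(-4\right) + w,I{\left(-7 \right)} \right)} + 5004 = \left(-6\right) \left(-3\right) + 5004 = 18 + 5004 = 5022$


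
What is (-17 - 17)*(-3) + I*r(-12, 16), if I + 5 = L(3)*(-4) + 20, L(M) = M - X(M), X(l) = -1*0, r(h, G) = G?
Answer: 150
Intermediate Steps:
X(l) = 0
L(M) = M (L(M) = M - 1*0 = M + 0 = M)
I = 3 (I = -5 + (3*(-4) + 20) = -5 + (-12 + 20) = -5 + 8 = 3)
(-17 - 17)*(-3) + I*r(-12, 16) = (-17 - 17)*(-3) + 3*16 = -34*(-3) + 48 = 102 + 48 = 150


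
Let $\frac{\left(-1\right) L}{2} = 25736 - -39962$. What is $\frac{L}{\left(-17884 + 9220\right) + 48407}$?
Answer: $- \frac{131396}{39743} \approx -3.3061$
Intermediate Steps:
$L = -131396$ ($L = - 2 \left(25736 - -39962\right) = - 2 \left(25736 + 39962\right) = \left(-2\right) 65698 = -131396$)
$\frac{L}{\left(-17884 + 9220\right) + 48407} = - \frac{131396}{\left(-17884 + 9220\right) + 48407} = - \frac{131396}{-8664 + 48407} = - \frac{131396}{39743}$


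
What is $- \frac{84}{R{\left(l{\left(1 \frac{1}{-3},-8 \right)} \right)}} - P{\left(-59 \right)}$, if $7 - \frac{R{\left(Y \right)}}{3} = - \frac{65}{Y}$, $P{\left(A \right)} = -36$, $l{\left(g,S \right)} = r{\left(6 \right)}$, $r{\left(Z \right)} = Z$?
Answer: $\frac{3684}{107} \approx 34.43$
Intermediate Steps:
$l{\left(g,S \right)} = 6$
$R{\left(Y \right)} = 21 + \frac{195}{Y}$ ($R{\left(Y \right)} = 21 - 3 \left(- \frac{65}{Y}\right) = 21 + \frac{195}{Y}$)
$- \frac{84}{R{\left(l{\left(1 \frac{1}{-3},-8 \right)} \right)}} - P{\left(-59 \right)} = - \frac{84}{21 + \frac{195}{6}} - -36 = - \frac{84}{21 + 195 \cdot \frac{1}{6}} + 36 = - \frac{84}{21 + \frac{65}{2}} + 36 = - \frac{84}{\frac{107}{2}} + 36 = \left(-84\right) \frac{2}{107} + 36 = - \frac{168}{107} + 36 = \frac{3684}{107}$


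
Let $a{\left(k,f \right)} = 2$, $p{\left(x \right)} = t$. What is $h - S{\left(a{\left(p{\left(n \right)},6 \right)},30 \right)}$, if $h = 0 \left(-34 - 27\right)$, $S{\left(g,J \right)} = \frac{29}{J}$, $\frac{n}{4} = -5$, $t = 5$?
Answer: $- \frac{29}{30} \approx -0.96667$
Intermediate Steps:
$n = -20$ ($n = 4 \left(-5\right) = -20$)
$p{\left(x \right)} = 5$
$h = 0$ ($h = 0 \left(-61\right) = 0$)
$h - S{\left(a{\left(p{\left(n \right)},6 \right)},30 \right)} = 0 - \frac{29}{30} = - \frac{29}{30}$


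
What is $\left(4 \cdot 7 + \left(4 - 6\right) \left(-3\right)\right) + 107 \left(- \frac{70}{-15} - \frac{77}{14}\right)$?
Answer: $- \frac{331}{6} \approx -55.167$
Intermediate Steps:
$\left(4 \cdot 7 + \left(4 - 6\right) \left(-3\right)\right) + 107 \left(- \frac{70}{-15} - \frac{77}{14}\right) = \left(28 + \left(4 - 6\right) \left(-3\right)\right) + 107 \left(\left(-70\right) \left(- \frac{1}{15}\right) - \frac{11}{2}\right) = \left(28 - -6\right) + 107 \left(\frac{14}{3} - \frac{11}{2}\right) = \left(28 + 6\right) + 107 \left(- \frac{5}{6}\right) = 34 - \frac{535}{6} = - \frac{331}{6}$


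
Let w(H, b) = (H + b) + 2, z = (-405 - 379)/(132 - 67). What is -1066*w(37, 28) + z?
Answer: -4643214/65 ≈ -71434.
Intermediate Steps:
z = -784/65 ≈ -12.062
w(H, b) = 2 + H + b
-1066*w(37, 28) + z = -1066*(2 + 37 + 28) - 784/65 = -1066*67 - 784/65 = -71422 - 784/65 = -4643214/65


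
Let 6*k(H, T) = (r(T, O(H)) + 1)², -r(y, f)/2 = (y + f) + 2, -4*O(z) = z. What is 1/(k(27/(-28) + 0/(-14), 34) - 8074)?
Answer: -18816/135896375 ≈ -0.00013846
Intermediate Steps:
O(z) = -z/4
r(y, f) = -4 - 2*f - 2*y (r(y, f) = -2*((y + f) + 2) = -2*((f + y) + 2) = -2*(2 + f + y) = -4 - 2*f - 2*y)
k(H, T) = (-3 + H/2 - 2*T)²/6 (k(H, T) = ((-4 - (-1)*H/2 - 2*T) + 1)²/6 = ((-4 + H/2 - 2*T) + 1)²/6 = (-3 + H/2 - 2*T)²/6)
1/(k(27/(-28) + 0/(-14), 34) - 8074) = 1/((6 - (27/(-28) + 0/(-14)) + 4*34)²/24 - 8074) = 1/((6 - (27*(-1/28) + 0*(-1/14)) + 136)²/24 - 8074) = 1/((6 - (-27/28 + 0) + 136)²/24 - 8074) = 1/((6 - 1*(-27/28) + 136)²/24 - 8074) = 1/((6 + 27/28 + 136)²/24 - 8074) = 1/((4003/28)²/24 - 8074) = 1/((1/24)*(16024009/784) - 8074) = 1/(16024009/18816 - 8074) = 1/(-135896375/18816) = -18816/135896375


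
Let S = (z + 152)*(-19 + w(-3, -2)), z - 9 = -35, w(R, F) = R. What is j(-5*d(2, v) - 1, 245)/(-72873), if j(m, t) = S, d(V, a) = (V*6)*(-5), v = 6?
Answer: 308/8097 ≈ 0.038039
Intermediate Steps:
z = -26 (z = 9 - 35 = -26)
d(V, a) = -30*V (d(V, a) = (6*V)*(-5) = -30*V)
S = -2772 (S = (-26 + 152)*(-19 - 3) = 126*(-22) = -2772)
j(m, t) = -2772
j(-5*d(2, v) - 1, 245)/(-72873) = -2772/(-72873) = -2772*(-1/72873) = 308/8097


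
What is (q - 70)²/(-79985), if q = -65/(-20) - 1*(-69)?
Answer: -81/1279760 ≈ -6.3293e-5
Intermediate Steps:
q = 289/4 (q = -65*(-1/20) + 69 = 13/4 + 69 = 289/4 ≈ 72.250)
(q - 70)²/(-79985) = (289/4 - 70)²/(-79985) = (9/4)²*(-1/79985) = (81/16)*(-1/79985) = -81/1279760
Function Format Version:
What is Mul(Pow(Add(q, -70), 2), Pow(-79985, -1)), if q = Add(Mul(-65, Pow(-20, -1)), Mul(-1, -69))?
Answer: Rational(-81, 1279760) ≈ -6.3293e-5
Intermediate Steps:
q = Rational(289, 4) (q = Add(Mul(-65, Rational(-1, 20)), 69) = Add(Rational(13, 4), 69) = Rational(289, 4) ≈ 72.250)
Mul(Pow(Add(q, -70), 2), Pow(-79985, -1)) = Mul(Pow(Add(Rational(289, 4), -70), 2), Pow(-79985, -1)) = Mul(Pow(Rational(9, 4), 2), Rational(-1, 79985)) = Mul(Rational(81, 16), Rational(-1, 79985)) = Rational(-81, 1279760)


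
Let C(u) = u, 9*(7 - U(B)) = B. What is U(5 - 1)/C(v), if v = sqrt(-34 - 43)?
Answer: -59*I*sqrt(77)/693 ≈ -0.74708*I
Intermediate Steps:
U(B) = 7 - B/9
v = I*sqrt(77) (v = sqrt(-77) = I*sqrt(77) ≈ 8.775*I)
U(5 - 1)/C(v) = (7 - (5 - 1)/9)/((I*sqrt(77))) = (7 - 1/9*4)*(-I*sqrt(77)/77) = (7 - 4/9)*(-I*sqrt(77)/77) = 59*(-I*sqrt(77)/77)/9 = -59*I*sqrt(77)/693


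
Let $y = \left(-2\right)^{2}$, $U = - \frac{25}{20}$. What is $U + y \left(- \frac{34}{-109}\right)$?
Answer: $- \frac{1}{436} \approx -0.0022936$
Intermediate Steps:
$U = - \frac{5}{4}$ ($U = \left(-25\right) \frac{1}{20} = - \frac{5}{4} \approx -1.25$)
$y = 4$
$U + y \left(- \frac{34}{-109}\right) = - \frac{5}{4} + 4 \left(- \frac{34}{-109}\right) = - \frac{5}{4} + 4 \left(\left(-34\right) \left(- \frac{1}{109}\right)\right) = - \frac{5}{4} + 4 \cdot \frac{34}{109} = - \frac{5}{4} + \frac{136}{109} = - \frac{1}{436}$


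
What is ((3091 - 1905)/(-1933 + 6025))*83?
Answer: 49219/2046 ≈ 24.056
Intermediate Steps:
((3091 - 1905)/(-1933 + 6025))*83 = (1186/4092)*83 = (1186*(1/4092))*83 = (593/2046)*83 = 49219/2046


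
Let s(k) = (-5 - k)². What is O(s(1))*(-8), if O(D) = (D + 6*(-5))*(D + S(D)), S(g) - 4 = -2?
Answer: -1824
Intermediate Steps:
S(g) = 2 (S(g) = 4 - 2 = 2)
O(D) = (-30 + D)*(2 + D) (O(D) = (D + 6*(-5))*(D + 2) = (D - 30)*(2 + D) = (-30 + D)*(2 + D))
O(s(1))*(-8) = (-60 + ((5 + 1)²)² - 28*(5 + 1)²)*(-8) = (-60 + (6²)² - 28*6²)*(-8) = (-60 + 36² - 28*36)*(-8) = (-60 + 1296 - 1008)*(-8) = 228*(-8) = -1824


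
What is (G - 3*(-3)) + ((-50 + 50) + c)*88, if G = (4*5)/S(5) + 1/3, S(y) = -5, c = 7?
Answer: 1864/3 ≈ 621.33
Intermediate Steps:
G = -11/3 (G = (4*5)/(-5) + 1/3 = 20*(-⅕) + 1*(⅓) = -4 + ⅓ = -11/3 ≈ -3.6667)
(G - 3*(-3)) + ((-50 + 50) + c)*88 = (-11/3 - 3*(-3)) + ((-50 + 50) + 7)*88 = (-11/3 + 9) + (0 + 7)*88 = 16/3 + 7*88 = 16/3 + 616 = 1864/3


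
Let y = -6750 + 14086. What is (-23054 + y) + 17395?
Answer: 1677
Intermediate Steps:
y = 7336
(-23054 + y) + 17395 = (-23054 + 7336) + 17395 = -15718 + 17395 = 1677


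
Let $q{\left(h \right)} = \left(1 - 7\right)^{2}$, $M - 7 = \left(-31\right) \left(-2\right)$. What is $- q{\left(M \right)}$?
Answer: $-36$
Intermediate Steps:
$M = 69$ ($M = 7 - -62 = 7 + 62 = 69$)
$q{\left(h \right)} = 36$ ($q{\left(h \right)} = \left(-6\right)^{2} = 36$)
$- q{\left(M \right)} = \left(-1\right) 36 = -36$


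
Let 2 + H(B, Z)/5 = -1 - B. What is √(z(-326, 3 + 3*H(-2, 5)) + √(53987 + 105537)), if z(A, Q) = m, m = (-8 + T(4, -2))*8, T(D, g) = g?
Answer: √(-80 + 2*√39881) ≈ 17.872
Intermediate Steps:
H(B, Z) = -15 - 5*B (H(B, Z) = -10 + 5*(-1 - B) = -10 + (-5 - 5*B) = -15 - 5*B)
m = -80 (m = (-8 - 2)*8 = -10*8 = -80)
z(A, Q) = -80
√(z(-326, 3 + 3*H(-2, 5)) + √(53987 + 105537)) = √(-80 + √(53987 + 105537)) = √(-80 + √159524) = √(-80 + 2*√39881)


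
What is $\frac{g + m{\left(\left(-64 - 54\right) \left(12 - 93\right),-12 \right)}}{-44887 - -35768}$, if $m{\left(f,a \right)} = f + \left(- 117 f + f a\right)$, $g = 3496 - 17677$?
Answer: $\frac{1237605}{9119} \approx 135.72$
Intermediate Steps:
$g = -14181$
$m{\left(f,a \right)} = - 116 f + a f$ ($m{\left(f,a \right)} = f + \left(- 117 f + a f\right) = - 116 f + a f$)
$\frac{g + m{\left(\left(-64 - 54\right) \left(12 - 93\right),-12 \right)}}{-44887 - -35768} = \frac{-14181 + \left(-64 - 54\right) \left(12 - 93\right) \left(-116 - 12\right)}{-44887 - -35768} = \frac{-14181 + \left(-118\right) \left(-81\right) \left(-128\right)}{-44887 + 35768} = \frac{-14181 + 9558 \left(-128\right)}{-9119} = \left(-14181 - 1223424\right) \left(- \frac{1}{9119}\right) = \left(-1237605\right) \left(- \frac{1}{9119}\right) = \frac{1237605}{9119}$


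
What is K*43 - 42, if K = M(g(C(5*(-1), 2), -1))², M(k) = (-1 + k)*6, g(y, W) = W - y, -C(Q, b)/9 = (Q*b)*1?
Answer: 13102230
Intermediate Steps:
C(Q, b) = -9*Q*b
M(k) = -6 + 6*k
K = 304704 (K = (-6 + 6*(-1 - (-9)*5*(-1)*2))² = (-6 + 6*(-1 - (-9)*(-5)*2))² = (-6 + 6*(-1 - 1*90))² = (-6 + 6*(-1 - 90))² = (-6 + 6*(-91))² = (-6 - 546)² = (-552)² = 304704)
K*43 - 42 = 304704*43 - 42 = 13102272 - 42 = 13102230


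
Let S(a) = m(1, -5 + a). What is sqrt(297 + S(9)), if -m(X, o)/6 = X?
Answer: sqrt(291) ≈ 17.059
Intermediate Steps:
m(X, o) = -6*X
S(a) = -6 (S(a) = -6*1 = -6)
sqrt(297 + S(9)) = sqrt(297 - 6) = sqrt(291)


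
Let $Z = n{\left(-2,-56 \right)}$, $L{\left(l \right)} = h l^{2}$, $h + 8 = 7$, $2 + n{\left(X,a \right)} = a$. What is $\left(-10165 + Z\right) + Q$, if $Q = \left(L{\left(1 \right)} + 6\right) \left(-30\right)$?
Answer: $-10373$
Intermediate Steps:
$n{\left(X,a \right)} = -2 + a$
$h = -1$ ($h = -8 + 7 = -1$)
$L{\left(l \right)} = - l^{2}$
$Z = -58$ ($Z = -2 - 56 = -58$)
$Q = -150$ ($Q = \left(- 1^{2} + 6\right) \left(-30\right) = \left(\left(-1\right) 1 + 6\right) \left(-30\right) = \left(-1 + 6\right) \left(-30\right) = 5 \left(-30\right) = -150$)
$\left(-10165 + Z\right) + Q = \left(-10165 - 58\right) - 150 = -10223 - 150 = -10373$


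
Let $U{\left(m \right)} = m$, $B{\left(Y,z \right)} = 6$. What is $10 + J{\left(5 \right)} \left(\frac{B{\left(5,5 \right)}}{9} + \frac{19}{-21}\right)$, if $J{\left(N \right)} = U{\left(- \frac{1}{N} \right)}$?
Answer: $\frac{211}{21} \approx 10.048$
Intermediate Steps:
$J{\left(N \right)} = - \frac{1}{N}$
$10 + J{\left(5 \right)} \left(\frac{B{\left(5,5 \right)}}{9} + \frac{19}{-21}\right) = 10 + - \frac{1}{5} \left(\frac{6}{9} + \frac{19}{-21}\right) = 10 + \left(-1\right) \frac{1}{5} \left(6 \cdot \frac{1}{9} + 19 \left(- \frac{1}{21}\right)\right) = 10 - \frac{\frac{2}{3} - \frac{19}{21}}{5} = 10 - - \frac{1}{21} = 10 + \frac{1}{21} = \frac{211}{21}$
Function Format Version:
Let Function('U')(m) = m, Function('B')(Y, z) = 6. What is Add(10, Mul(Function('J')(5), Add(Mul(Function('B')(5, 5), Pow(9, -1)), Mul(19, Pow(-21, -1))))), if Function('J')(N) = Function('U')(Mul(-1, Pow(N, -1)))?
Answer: Rational(211, 21) ≈ 10.048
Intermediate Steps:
Function('J')(N) = Mul(-1, Pow(N, -1))
Add(10, Mul(Function('J')(5), Add(Mul(Function('B')(5, 5), Pow(9, -1)), Mul(19, Pow(-21, -1))))) = Add(10, Mul(Mul(-1, Pow(5, -1)), Add(Mul(6, Pow(9, -1)), Mul(19, Pow(-21, -1))))) = Add(10, Mul(Mul(-1, Rational(1, 5)), Add(Mul(6, Rational(1, 9)), Mul(19, Rational(-1, 21))))) = Add(10, Mul(Rational(-1, 5), Add(Rational(2, 3), Rational(-19, 21)))) = Add(10, Mul(Rational(-1, 5), Rational(-5, 21))) = Add(10, Rational(1, 21)) = Rational(211, 21)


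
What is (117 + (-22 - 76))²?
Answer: 361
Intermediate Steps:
(117 + (-22 - 76))² = (117 - 98)² = 19² = 361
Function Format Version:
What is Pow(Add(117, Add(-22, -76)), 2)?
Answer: 361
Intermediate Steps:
Pow(Add(117, Add(-22, -76)), 2) = Pow(Add(117, -98), 2) = Pow(19, 2) = 361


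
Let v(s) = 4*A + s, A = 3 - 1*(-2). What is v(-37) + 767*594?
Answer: 455581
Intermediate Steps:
A = 5 (A = 3 + 2 = 5)
v(s) = 20 + s (v(s) = 4*5 + s = 20 + s)
v(-37) + 767*594 = (20 - 37) + 767*594 = -17 + 455598 = 455581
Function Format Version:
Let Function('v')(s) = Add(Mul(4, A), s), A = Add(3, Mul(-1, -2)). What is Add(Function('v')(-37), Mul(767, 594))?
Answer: 455581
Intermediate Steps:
A = 5 (A = Add(3, 2) = 5)
Function('v')(s) = Add(20, s) (Function('v')(s) = Add(Mul(4, 5), s) = Add(20, s))
Add(Function('v')(-37), Mul(767, 594)) = Add(Add(20, -37), Mul(767, 594)) = Add(-17, 455598) = 455581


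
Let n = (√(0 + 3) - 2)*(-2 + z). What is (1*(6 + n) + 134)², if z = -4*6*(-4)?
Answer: 28812 - 9024*√3 ≈ 13182.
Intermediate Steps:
z = 96 (z = -24*(-4) = 96)
n = -188 + 94*√3 (n = (√(0 + 3) - 2)*(-2 + 96) = (√3 - 2)*94 = (-2 + √3)*94 = -188 + 94*√3 ≈ -25.187)
(1*(6 + n) + 134)² = (1*(6 + (-188 + 94*√3)) + 134)² = (1*(-182 + 94*√3) + 134)² = ((-182 + 94*√3) + 134)² = (-48 + 94*√3)²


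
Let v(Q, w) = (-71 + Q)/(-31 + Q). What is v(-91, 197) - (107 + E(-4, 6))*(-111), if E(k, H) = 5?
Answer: 758433/61 ≈ 12433.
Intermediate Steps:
v(Q, w) = (-71 + Q)/(-31 + Q)
v(-91, 197) - (107 + E(-4, 6))*(-111) = (-71 - 91)/(-31 - 91) - (107 + 5)*(-111) = -162/(-122) - 112*(-111) = -1/122*(-162) - 1*(-12432) = 81/61 + 12432 = 758433/61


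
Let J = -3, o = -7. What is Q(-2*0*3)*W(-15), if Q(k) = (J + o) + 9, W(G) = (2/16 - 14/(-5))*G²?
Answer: -5265/8 ≈ -658.13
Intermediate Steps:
W(G) = 117*G²/40 (W(G) = (2*(1/16) - 14*(-⅕))*G² = (⅛ + 14/5)*G² = 117*G²/40)
Q(k) = -1 (Q(k) = (-3 - 7) + 9 = -10 + 9 = -1)
Q(-2*0*3)*W(-15) = -117*(-15)²/40 = -117*225/40 = -1*5265/8 = -5265/8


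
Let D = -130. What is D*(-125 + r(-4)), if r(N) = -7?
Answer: 17160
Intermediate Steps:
D*(-125 + r(-4)) = -130*(-125 - 7) = -130*(-132) = 17160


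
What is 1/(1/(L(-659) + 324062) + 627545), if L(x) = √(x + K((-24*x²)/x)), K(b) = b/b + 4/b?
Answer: 260578006540107204463/163524425115015674855458949 + I*√10287244374/163524425115015674855458949 ≈ 1.5935e-6 + 6.2025e-22*I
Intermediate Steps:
K(b) = 1 + 4/b
L(x) = √(x - (4 - 24*x)/(24*x)) (L(x) = √(x + (4 + (-24*x²)/x)/(((-24*x²)/x))) = √(x + (4 - 24*x)/((-24*x))) = √(x + (-1/(24*x))*(4 - 24*x)) = √(x - (4 - 24*x)/(24*x)))
1/(1/(L(-659) + 324062) + 627545) = 1/(1/(√(36 - 6/(-659) + 36*(-659))/6 + 324062) + 627545) = 1/(1/(√(36 - 6*(-1/659) - 23724)/6 + 324062) + 627545) = 1/(1/(√(36 + 6/659 - 23724)/6 + 324062) + 627545) = 1/(1/(√(-15610386/659)/6 + 324062) + 627545) = 1/(1/((I*√10287244374/659)/6 + 324062) + 627545) = 1/(1/(I*√10287244374/3954 + 324062) + 627545) = 1/(1/(324062 + I*√10287244374/3954) + 627545) = 1/(627545 + 1/(324062 + I*√10287244374/3954))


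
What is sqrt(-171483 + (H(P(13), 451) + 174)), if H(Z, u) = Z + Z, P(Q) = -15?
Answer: I*sqrt(171339) ≈ 413.93*I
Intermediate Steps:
H(Z, u) = 2*Z
sqrt(-171483 + (H(P(13), 451) + 174)) = sqrt(-171483 + (2*(-15) + 174)) = sqrt(-171483 + (-30 + 174)) = sqrt(-171483 + 144) = sqrt(-171339) = I*sqrt(171339)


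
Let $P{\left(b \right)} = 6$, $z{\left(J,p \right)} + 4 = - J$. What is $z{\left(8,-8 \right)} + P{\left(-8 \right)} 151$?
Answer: $894$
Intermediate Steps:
$z{\left(J,p \right)} = -4 - J$
$z{\left(8,-8 \right)} + P{\left(-8 \right)} 151 = \left(-4 - 8\right) + 6 \cdot 151 = \left(-4 - 8\right) + 906 = -12 + 906 = 894$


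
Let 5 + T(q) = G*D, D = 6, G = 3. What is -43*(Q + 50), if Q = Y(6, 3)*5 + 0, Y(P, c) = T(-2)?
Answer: -4945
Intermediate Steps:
T(q) = 13 (T(q) = -5 + 3*6 = -5 + 18 = 13)
Y(P, c) = 13
Q = 65 (Q = 13*5 + 0 = 65 + 0 = 65)
-43*(Q + 50) = -43*(65 + 50) = -43*115 = -4945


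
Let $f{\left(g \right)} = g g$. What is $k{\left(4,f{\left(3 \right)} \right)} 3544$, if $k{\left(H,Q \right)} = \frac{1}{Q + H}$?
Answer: $\frac{3544}{13} \approx 272.62$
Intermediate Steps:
$f{\left(g \right)} = g^{2}$
$k{\left(H,Q \right)} = \frac{1}{H + Q}$
$k{\left(4,f{\left(3 \right)} \right)} 3544 = \frac{1}{4 + 3^{2}} \cdot 3544 = \frac{1}{4 + 9} \cdot 3544 = \frac{1}{13} \cdot 3544 = \frac{3544}{13}$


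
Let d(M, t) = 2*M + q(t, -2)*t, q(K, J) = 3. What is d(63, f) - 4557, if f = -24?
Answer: -4503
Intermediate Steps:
d(M, t) = 2*M + 3*t
d(63, f) - 4557 = (2*63 + 3*(-24)) - 4557 = (126 - 72) - 4557 = 54 - 4557 = -4503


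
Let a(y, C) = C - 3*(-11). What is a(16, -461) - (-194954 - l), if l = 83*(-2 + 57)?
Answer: 199091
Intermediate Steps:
l = 4565 (l = 83*55 = 4565)
a(y, C) = 33 + C (a(y, C) = C + 33 = 33 + C)
a(16, -461) - (-194954 - l) = (33 - 461) - (-194954 - 1*4565) = -428 - (-194954 - 4565) = -428 - 1*(-199519) = -428 + 199519 = 199091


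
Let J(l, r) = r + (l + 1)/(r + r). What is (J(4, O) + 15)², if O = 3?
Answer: 12769/36 ≈ 354.69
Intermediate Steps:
J(l, r) = r + (1 + l)/(2*r) (J(l, r) = r + (1 + l)/((2*r)) = r + (1 + l)*(1/(2*r)) = r + (1 + l)/(2*r))
(J(4, O) + 15)² = ((½)*(1 + 4 + 2*3²)/3 + 15)² = ((½)*(⅓)*(1 + 4 + 2*9) + 15)² = ((½)*(⅓)*(1 + 4 + 18) + 15)² = ((½)*(⅓)*23 + 15)² = (23/6 + 15)² = (113/6)² = 12769/36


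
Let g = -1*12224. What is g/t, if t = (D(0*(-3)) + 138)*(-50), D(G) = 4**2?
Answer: 3056/1925 ≈ 1.5875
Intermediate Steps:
D(G) = 16
g = -12224
t = -7700 (t = (16 + 138)*(-50) = 154*(-50) = -7700)
g/t = -12224/(-7700) = -12224*(-1/7700) = 3056/1925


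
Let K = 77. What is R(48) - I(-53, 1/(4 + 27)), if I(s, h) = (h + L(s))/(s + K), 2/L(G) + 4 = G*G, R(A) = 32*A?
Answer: 3205506253/2086920 ≈ 1536.0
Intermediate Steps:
L(G) = 2/(-4 + G²) (L(G) = 2/(-4 + G*G) = 2/(-4 + G²))
I(s, h) = (h + 2/(-4 + s²))/(77 + s) (I(s, h) = (h + 2/(-4 + s²))/(s + 77) = (h + 2/(-4 + s²))/(77 + s))
R(48) - I(-53, 1/(4 + 27)) = 32*48 - (2 + (-4 + (-53)²)/(4 + 27))/((-4 + (-53)²)*(77 - 53)) = 1536 - (2 + (-4 + 2809)/31)/((-4 + 2809)*24) = 1536 - (2 + (1/31)*2805)/(2805*24) = 1536 - (2 + 2805/31)/(2805*24) = 1536 - 2867/(2805*24*31) = 1536 - 1*2867/2086920 = 1536 - 2867/2086920 = 3205506253/2086920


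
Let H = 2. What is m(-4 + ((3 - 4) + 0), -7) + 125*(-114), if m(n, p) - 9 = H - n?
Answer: -14234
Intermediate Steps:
m(n, p) = 11 - n (m(n, p) = 9 + (2 - n) = 11 - n)
m(-4 + ((3 - 4) + 0), -7) + 125*(-114) = (11 - (-4 + ((3 - 4) + 0))) + 125*(-114) = (11 - (-4 + (-1 + 0))) - 14250 = (11 - (-4 - 1)) - 14250 = (11 - 1*(-5)) - 14250 = (11 + 5) - 14250 = 16 - 14250 = -14234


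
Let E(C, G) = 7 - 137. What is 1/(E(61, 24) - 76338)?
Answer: -1/76468 ≈ -1.3077e-5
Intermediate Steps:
E(C, G) = -130
1/(E(61, 24) - 76338) = 1/(-130 - 76338) = 1/(-76468) = -1/76468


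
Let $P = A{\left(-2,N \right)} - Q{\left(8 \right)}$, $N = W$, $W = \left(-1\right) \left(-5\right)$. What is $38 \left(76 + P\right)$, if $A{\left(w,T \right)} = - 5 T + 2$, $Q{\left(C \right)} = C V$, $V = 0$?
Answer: $2014$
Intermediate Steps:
$W = 5$
$Q{\left(C \right)} = 0$ ($Q{\left(C \right)} = C 0 = 0$)
$N = 5$
$A{\left(w,T \right)} = 2 - 5 T$
$P = -23$ ($P = \left(2 - 25\right) - 0 = \left(2 - 25\right) + 0 = -23 + 0 = -23$)
$38 \left(76 + P\right) = 38 \left(76 - 23\right) = 38 \cdot 53 = 2014$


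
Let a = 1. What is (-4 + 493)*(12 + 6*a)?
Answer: 8802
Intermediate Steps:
(-4 + 493)*(12 + 6*a) = (-4 + 493)*(12 + 6*1) = 489*(12 + 6) = 489*18 = 8802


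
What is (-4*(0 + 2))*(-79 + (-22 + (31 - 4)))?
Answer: 592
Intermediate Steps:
(-4*(0 + 2))*(-79 + (-22 + (31 - 4))) = (-4*2)*(-79 + (-22 + 27)) = -8*(-79 + 5) = -8*(-74) = 592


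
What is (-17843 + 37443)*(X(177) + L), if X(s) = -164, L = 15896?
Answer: 308347200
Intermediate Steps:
(-17843 + 37443)*(X(177) + L) = (-17843 + 37443)*(-164 + 15896) = 19600*15732 = 308347200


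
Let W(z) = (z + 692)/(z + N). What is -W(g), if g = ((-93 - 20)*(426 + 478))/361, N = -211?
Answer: 49220/59441 ≈ 0.82805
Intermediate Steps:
g = -102152/361 (g = -113*904*(1/361) = -102152*1/361 = -102152/361 ≈ -282.97)
W(z) = (692 + z)/(-211 + z) (W(z) = (z + 692)/(z - 211) = (692 + z)/(-211 + z))
-W(g) = -(692 - 102152/361)/(-211 - 102152/361) = -147660/((-178323/361)*361) = -(-361)*147660/(178323*361) = -1*(-49220/59441) = 49220/59441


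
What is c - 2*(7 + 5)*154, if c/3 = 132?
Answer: -3300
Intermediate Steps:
c = 396 (c = 3*132 = 396)
c - 2*(7 + 5)*154 = 396 - 2*(7 + 5)*154 = 396 - 2*12*154 = 396 - 24*154 = 396 - 3696 = -3300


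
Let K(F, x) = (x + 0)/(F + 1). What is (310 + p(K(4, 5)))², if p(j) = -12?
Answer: 88804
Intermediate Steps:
K(F, x) = x/(1 + F)
(310 + p(K(4, 5)))² = (310 - 12)² = 298² = 88804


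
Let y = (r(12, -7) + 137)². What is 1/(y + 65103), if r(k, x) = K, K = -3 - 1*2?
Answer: 1/82527 ≈ 1.2117e-5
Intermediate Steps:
K = -5 (K = -3 - 2 = -5)
r(k, x) = -5
y = 17424 (y = (-5 + 137)² = 132² = 17424)
1/(y + 65103) = 1/(17424 + 65103) = 1/82527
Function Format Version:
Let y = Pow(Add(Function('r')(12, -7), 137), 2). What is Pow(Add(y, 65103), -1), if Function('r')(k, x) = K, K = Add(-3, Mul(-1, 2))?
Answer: Rational(1, 82527) ≈ 1.2117e-5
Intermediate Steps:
K = -5 (K = Add(-3, -2) = -5)
Function('r')(k, x) = -5
y = 17424 (y = Pow(Add(-5, 137), 2) = Pow(132, 2) = 17424)
Pow(Add(y, 65103), -1) = Pow(Add(17424, 65103), -1) = Pow(82527, -1) = Rational(1, 82527)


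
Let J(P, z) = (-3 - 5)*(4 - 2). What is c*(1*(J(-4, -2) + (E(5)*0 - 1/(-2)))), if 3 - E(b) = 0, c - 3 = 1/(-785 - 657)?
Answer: -134075/2884 ≈ -46.489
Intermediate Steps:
c = 4325/1442 (c = 3 + 1/(-785 - 657) = 3 + 1/(-1442) = 3 - 1/1442 = 4325/1442 ≈ 2.9993)
E(b) = 3 (E(b) = 3 - 1*0 = 3 + 0 = 3)
J(P, z) = -16 (J(P, z) = -8*2 = -16)
c*(1*(J(-4, -2) + (E(5)*0 - 1/(-2)))) = 4325*(1*(-16 + (3*0 - 1/(-2))))/1442 = 4325*(1*(-16 + (0 - 1*(-½))))/1442 = 4325*(1*(-16 + (0 + ½)))/1442 = 4325*(1*(-16 + ½))/1442 = 4325*(1*(-31/2))/1442 = (4325/1442)*(-31/2) = -134075/2884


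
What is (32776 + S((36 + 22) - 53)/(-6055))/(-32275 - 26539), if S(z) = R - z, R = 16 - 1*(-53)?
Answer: -99229308/178059385 ≈ -0.55728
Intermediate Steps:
R = 69 (R = 16 + 53 = 69)
S(z) = 69 - z
(32776 + S((36 + 22) - 53)/(-6055))/(-32275 - 26539) = (32776 + (69 - ((36 + 22) - 53))/(-6055))/(-32275 - 26539) = (32776 + (69 - (58 - 53))*(-1/6055))/(-58814) = (32776 + (69 - 1*5)*(-1/6055))*(-1/58814) = (32776 + (69 - 5)*(-1/6055))*(-1/58814) = (32776 + 64*(-1/6055))*(-1/58814) = (32776 - 64/6055)*(-1/58814) = (198458616/6055)*(-1/58814) = -99229308/178059385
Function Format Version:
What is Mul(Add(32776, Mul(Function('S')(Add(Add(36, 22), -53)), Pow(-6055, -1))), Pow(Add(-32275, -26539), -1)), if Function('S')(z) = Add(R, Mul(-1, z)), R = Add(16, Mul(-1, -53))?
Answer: Rational(-99229308, 178059385) ≈ -0.55728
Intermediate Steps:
R = 69 (R = Add(16, 53) = 69)
Function('S')(z) = Add(69, Mul(-1, z))
Mul(Add(32776, Mul(Function('S')(Add(Add(36, 22), -53)), Pow(-6055, -1))), Pow(Add(-32275, -26539), -1)) = Mul(Add(32776, Mul(Add(69, Mul(-1, Add(Add(36, 22), -53))), Pow(-6055, -1))), Pow(Add(-32275, -26539), -1)) = Mul(Add(32776, Mul(Add(69, Mul(-1, Add(58, -53))), Rational(-1, 6055))), Pow(-58814, -1)) = Mul(Add(32776, Mul(Add(69, Mul(-1, 5)), Rational(-1, 6055))), Rational(-1, 58814)) = Mul(Add(32776, Mul(Add(69, -5), Rational(-1, 6055))), Rational(-1, 58814)) = Mul(Add(32776, Mul(64, Rational(-1, 6055))), Rational(-1, 58814)) = Mul(Add(32776, Rational(-64, 6055)), Rational(-1, 58814)) = Mul(Rational(198458616, 6055), Rational(-1, 58814)) = Rational(-99229308, 178059385)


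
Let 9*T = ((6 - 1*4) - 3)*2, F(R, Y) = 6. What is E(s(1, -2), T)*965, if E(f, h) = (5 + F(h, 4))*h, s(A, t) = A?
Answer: -21230/9 ≈ -2358.9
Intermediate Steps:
T = -2/9 (T = (((6 - 1*4) - 3)*2)/9 = (((6 - 4) - 3)*2)/9 = ((2 - 3)*2)/9 = (-1*2)/9 = (1/9)*(-2) = -2/9 ≈ -0.22222)
E(f, h) = 11*h (E(f, h) = (5 + 6)*h = 11*h)
E(s(1, -2), T)*965 = (11*(-2/9))*965 = -22/9*965 = -21230/9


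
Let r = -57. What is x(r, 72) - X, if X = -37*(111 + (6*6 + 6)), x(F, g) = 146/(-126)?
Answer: 356570/63 ≈ 5659.8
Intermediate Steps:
x(F, g) = -73/63 (x(F, g) = 146*(-1/126) = -73/63)
X = -5661 (X = -37*(111 + (36 + 6)) = -37*(111 + 42) = -37*153 = -5661)
x(r, 72) - X = -73/63 - 1*(-5661) = -73/63 + 5661 = 356570/63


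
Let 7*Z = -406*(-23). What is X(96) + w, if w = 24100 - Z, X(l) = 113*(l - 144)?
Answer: 17342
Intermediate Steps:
X(l) = -16272 + 113*l (X(l) = 113*(-144 + l) = -16272 + 113*l)
Z = 1334 (Z = (-406*(-23))/7 = (⅐)*9338 = 1334)
w = 22766 (w = 24100 - 1*1334 = 24100 - 1334 = 22766)
X(96) + w = (-16272 + 113*96) + 22766 = (-16272 + 10848) + 22766 = -5424 + 22766 = 17342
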